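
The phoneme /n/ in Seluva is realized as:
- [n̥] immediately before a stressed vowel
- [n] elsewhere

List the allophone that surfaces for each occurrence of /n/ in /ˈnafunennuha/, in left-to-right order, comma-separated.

[n̥], [n], [n], [n]

Occurrence 1 (position 1): immediately before a stressed vowel → [n̥].
Occurrence 2 (position 5): no conditioning environment matches → elsewhere allophone [n].
Occurrence 3 (position 7): no conditioning environment matches → elsewhere allophone [n].
Occurrence 4 (position 8): no conditioning environment matches → elsewhere allophone [n].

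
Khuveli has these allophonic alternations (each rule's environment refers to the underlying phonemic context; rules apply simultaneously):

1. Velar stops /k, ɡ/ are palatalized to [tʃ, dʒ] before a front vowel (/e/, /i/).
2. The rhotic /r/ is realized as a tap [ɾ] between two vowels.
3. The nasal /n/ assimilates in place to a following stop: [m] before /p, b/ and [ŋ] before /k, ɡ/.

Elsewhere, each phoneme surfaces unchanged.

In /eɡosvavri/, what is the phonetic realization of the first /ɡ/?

/ɡ/ (between /e/ and /o/): rule 1 targets it, but not before a front vowel → unchanged [ɡ].

[ɡ]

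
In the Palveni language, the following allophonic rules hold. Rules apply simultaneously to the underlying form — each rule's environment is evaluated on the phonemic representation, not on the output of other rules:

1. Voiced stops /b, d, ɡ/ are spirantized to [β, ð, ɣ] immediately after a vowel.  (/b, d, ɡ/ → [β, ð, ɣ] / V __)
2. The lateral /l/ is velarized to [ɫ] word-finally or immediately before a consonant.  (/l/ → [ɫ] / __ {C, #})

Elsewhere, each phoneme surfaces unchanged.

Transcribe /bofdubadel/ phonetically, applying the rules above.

[bofduβaðeɫ]

/b/ (word-initial) fails the environment for rule 1, so it stays [b].
/o/ (between /b/ and /f/): no rule targets it → [o].
/f/ — not in any rule's target class → [f].
/d/ (between /f/ and /u/) is in the target of rule 1 but the environment (immediately after a vowel) is not met → [d].
/u/ (between /d/ and /b/): no rule targets it → [u].
/b/ — between /u/ and /a/, immediately after a vowel — surfaces as [β] (rule 1).
/a/ stays [a].
Rule 1 applies to /d/ (between /a/ and /e/: immediately after a vowel) → [ð].
/e/ stays [e].
/l/ (word-final): word-finally or immediately before a consonant, so rule 2 applies → [ɫ].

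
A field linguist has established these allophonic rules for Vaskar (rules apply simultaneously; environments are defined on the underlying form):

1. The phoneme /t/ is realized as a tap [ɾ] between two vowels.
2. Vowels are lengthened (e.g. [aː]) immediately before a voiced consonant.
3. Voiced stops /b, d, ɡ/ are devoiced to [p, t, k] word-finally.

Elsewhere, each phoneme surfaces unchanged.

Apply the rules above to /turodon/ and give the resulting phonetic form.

/t/ (word-initial) is in the target of rule 1 but the environment (between two vowels) is not met → [t].
/u/ meets the environment for rule 2 (before a voiced consonant) → [uː].
/r/ — not in any rule's target class → [r].
/o/ (between /r/ and /d/) occurs before a voiced consonant → [oː] by rule 2.
/d/ (between /o/ and /o/): rule 3 targets it, but not word-finally → unchanged [d].
/o/ meets the environment for rule 2 (before a voiced consonant) → [oː].
/n/ (word-final) is unaffected → [n].

[tuːroːdoːn]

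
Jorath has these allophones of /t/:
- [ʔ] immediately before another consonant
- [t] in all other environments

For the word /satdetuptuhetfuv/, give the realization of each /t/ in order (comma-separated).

Occurrence 1 (position 3): immediately before another consonant → [ʔ].
Occurrence 2 (position 6): no conditioning environment matches → elsewhere allophone [t].
Occurrence 3 (position 9): no conditioning environment matches → elsewhere allophone [t].
Occurrence 4 (position 13): immediately before another consonant → [ʔ].

[ʔ], [t], [t], [ʔ]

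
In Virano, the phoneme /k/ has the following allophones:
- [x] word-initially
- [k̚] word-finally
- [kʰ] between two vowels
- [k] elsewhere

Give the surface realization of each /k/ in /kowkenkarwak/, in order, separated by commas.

[x], [k], [k], [k̚]

Occurrence 1 (position 1): word-initially → [x].
Occurrence 2 (position 4): no conditioning environment matches → elsewhere allophone [k].
Occurrence 3 (position 7): no conditioning environment matches → elsewhere allophone [k].
Occurrence 4 (position 12): word-finally → [k̚].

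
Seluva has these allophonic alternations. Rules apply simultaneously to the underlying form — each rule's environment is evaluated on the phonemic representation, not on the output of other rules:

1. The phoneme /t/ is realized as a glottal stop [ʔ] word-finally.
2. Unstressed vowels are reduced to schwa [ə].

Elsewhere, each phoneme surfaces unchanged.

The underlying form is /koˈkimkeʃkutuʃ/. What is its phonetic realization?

/k/ (word-initial) is unaffected → [k].
/o/ (between /k/ and /k/): in an unstressed syllable, so rule 2 applies → [ə].
/k/ stays [k].
/i/ (between /k/ and /m/) fails the environment for rule 2, so it stays [i].
/m/ — not in any rule's target class → [m].
/k/ — not in any rule's target class → [k].
Rule 2 applies to /e/ (between /k/ and /ʃ/: in an unstressed syllable) → [ə].
/ʃ/ — not in any rule's target class → [ʃ].
/k/ — not in any rule's target class → [k].
Rule 2 applies to /u/ (between /k/ and /t/: in an unstressed syllable) → [ə].
/t/ (between /u/ and /u/): rule 1 targets it, but not word-finally → unchanged [t].
/u/ (between /t/ and /ʃ/): in an unstressed syllable, so rule 2 applies → [ə].
/ʃ/ stays [ʃ].

[kəˈkimkəʃkətəʃ]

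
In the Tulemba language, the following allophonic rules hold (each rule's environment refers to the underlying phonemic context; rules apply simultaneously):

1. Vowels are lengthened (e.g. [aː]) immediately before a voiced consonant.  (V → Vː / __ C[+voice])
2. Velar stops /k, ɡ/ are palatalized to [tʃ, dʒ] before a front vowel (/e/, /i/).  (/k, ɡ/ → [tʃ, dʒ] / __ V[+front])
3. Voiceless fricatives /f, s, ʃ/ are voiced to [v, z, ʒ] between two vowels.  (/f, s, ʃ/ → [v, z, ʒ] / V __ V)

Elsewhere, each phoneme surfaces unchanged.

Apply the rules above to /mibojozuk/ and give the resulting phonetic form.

[miːboːjoːzuk]

/m/ (word-initial): no rule targets it → [m].
/i/ meets the environment for rule 1 (before a voiced consonant) → [iː].
/b/ (between /i/ and /o/): no rule targets it → [b].
Rule 1 applies to /o/ (between /b/ and /j/: before a voiced consonant) → [oː].
/j/ stays [j].
/o/ meets the environment for rule 1 (before a voiced consonant) → [oː].
/z/ (between /o/ and /u/): no rule targets it → [z].
/u/ — between /z/ and /k/; rule 1 does not apply here → [u].
/k/ (word-final) fails the environment for rule 2, so it stays [k].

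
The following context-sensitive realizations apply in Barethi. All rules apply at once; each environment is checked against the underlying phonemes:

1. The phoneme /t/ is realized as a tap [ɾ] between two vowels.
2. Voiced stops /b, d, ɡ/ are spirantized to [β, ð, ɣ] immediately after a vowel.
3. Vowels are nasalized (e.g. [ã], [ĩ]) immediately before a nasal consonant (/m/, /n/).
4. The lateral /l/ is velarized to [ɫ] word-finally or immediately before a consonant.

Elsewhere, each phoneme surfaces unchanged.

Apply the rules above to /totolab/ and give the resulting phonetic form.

/t/ (word-initial) is in the target of rule 1 but the environment (between two vowels) is not met → [t].
/o/ (between /t/ and /t/) is in the target of rule 3 but the environment (before a nasal consonant) is not met → [o].
/t/ (between /o/ and /o/): between two vowels, so rule 1 applies → [ɾ].
/o/ (between /t/ and /l/): rule 3 targets it, but not before a nasal consonant → unchanged [o].
/l/ (between /o/ and /a/) fails the environment for rule 4, so it stays [l].
/a/ (between /l/ and /b/) fails the environment for rule 3, so it stays [a].
Rule 2 applies to /b/ (word-final: immediately after a vowel) → [β].

[toɾolaβ]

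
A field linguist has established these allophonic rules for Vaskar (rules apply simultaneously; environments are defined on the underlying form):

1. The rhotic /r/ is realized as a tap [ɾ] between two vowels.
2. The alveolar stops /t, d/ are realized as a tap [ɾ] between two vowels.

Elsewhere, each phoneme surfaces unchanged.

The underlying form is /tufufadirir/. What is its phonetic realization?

[tufufaɾiɾir]

/t/ (word-initial) is in the target of rule 2 but the environment (between two vowels) is not met → [t].
Rule 2 applies to /d/ (between /a/ and /i/: between two vowels) → [ɾ].
Rule 1 applies to /r/ (between /i/ and /i/: between two vowels) → [ɾ].
/r/ (word-final): rule 1 targets it, but not between two vowels → unchanged [r].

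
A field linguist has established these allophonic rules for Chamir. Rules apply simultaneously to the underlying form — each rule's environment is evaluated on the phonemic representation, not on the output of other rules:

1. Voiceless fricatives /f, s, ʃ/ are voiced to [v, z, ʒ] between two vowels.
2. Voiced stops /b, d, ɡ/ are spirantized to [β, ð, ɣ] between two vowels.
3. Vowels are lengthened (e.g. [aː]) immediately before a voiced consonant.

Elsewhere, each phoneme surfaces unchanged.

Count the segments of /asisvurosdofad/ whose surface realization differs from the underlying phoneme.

4

Segments that undergo a rule: /s/ → [z] (rule 1); /u/ → [uː] (rule 3); /f/ → [v] (rule 1); /a/ → [aː] (rule 3).
All other segments surface unchanged.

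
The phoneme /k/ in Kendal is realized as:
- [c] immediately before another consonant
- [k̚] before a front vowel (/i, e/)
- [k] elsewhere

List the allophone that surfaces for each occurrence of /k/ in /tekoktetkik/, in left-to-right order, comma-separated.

[k], [c], [k̚], [k]

Occurrence 1 (position 3): no conditioning environment matches → elsewhere allophone [k].
Occurrence 2 (position 5): immediately before another consonant → [c].
Occurrence 3 (position 9): before a front vowel (/i, e/) → [k̚].
Occurrence 4 (position 11): no conditioning environment matches → elsewhere allophone [k].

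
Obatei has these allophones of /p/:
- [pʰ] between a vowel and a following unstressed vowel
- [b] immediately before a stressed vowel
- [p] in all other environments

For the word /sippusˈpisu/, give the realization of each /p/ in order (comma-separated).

Occurrence 1 (position 3): no conditioning environment matches → elsewhere allophone [p].
Occurrence 2 (position 4): no conditioning environment matches → elsewhere allophone [p].
Occurrence 3 (position 7): immediately before a stressed vowel → [b].

[p], [p], [b]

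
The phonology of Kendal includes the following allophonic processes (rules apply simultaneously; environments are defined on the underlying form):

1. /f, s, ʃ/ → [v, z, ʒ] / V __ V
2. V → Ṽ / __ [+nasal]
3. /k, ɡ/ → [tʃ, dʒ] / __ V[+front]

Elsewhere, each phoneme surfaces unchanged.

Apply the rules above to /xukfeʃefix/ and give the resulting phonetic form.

/x/ (word-initial) is unaffected → [x].
/u/ (between /x/ and /k/): rule 2 targets it, but not before a nasal consonant → unchanged [u].
/k/ (between /u/ and /f/): rule 3 targets it, but not before a front vowel → unchanged [k].
/f/ (between /k/ and /e/): rule 1 targets it, but not between two vowels → unchanged [f].
/e/ — between /f/ and /ʃ/; rule 2 does not apply here → [e].
/ʃ/ — between /e/ and /e/, between two vowels — surfaces as [ʒ] (rule 1).
/e/ (between /ʃ/ and /f/): rule 2 targets it, but not before a nasal consonant → unchanged [e].
/f/ meets the environment for rule 1 (between two vowels) → [v].
/i/ (between /f/ and /x/) is in the target of rule 2 but the environment (before a nasal consonant) is not met → [i].
/x/ stays [x].

[xukfeʒevix]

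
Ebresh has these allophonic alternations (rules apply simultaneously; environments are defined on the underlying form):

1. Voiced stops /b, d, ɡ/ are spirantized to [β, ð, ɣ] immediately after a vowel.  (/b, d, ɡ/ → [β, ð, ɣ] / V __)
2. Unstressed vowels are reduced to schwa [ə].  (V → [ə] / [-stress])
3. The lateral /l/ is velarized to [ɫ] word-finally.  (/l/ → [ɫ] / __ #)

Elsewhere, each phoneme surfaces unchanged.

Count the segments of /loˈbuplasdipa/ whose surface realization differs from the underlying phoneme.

Segments that undergo a rule: /o/ → [ə] (rule 2); /b/ → [β] (rule 1); /a/ → [ə] (rule 2); /i/ → [ə] (rule 2); /a/ → [ə] (rule 2).
All other segments surface unchanged.

5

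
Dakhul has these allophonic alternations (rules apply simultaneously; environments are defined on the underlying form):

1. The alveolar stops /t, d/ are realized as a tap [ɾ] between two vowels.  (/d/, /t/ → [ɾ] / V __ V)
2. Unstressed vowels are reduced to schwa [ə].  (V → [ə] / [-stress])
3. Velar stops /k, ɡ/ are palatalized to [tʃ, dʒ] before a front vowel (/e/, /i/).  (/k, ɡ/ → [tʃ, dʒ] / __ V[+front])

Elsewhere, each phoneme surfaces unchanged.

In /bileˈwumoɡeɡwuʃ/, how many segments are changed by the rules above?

6

Segments that undergo a rule: /i/ → [ə] (rule 2); /e/ → [ə] (rule 2); /o/ → [ə] (rule 2); /ɡ/ → [dʒ] (rule 3); /e/ → [ə] (rule 2); /u/ → [ə] (rule 2).
All other segments surface unchanged.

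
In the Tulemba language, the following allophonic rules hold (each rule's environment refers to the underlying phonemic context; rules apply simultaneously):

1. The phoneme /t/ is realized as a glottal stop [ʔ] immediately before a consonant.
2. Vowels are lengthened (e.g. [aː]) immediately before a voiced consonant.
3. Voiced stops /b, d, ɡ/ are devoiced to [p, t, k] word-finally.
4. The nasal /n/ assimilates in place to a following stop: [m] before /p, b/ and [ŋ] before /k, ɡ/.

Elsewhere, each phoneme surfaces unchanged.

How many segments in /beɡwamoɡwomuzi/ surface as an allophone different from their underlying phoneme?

5

Segments that undergo a rule: /e/ → [eː] (rule 2); /a/ → [aː] (rule 2); /o/ → [oː] (rule 2); /o/ → [oː] (rule 2); /u/ → [uː] (rule 2).
All other segments surface unchanged.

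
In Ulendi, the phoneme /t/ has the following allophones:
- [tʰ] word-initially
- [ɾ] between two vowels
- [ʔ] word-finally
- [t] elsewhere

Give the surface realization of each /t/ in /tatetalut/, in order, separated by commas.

Occurrence 1 (position 1): word-initially → [tʰ].
Occurrence 2 (position 3): between two vowels → [ɾ].
Occurrence 3 (position 5): between two vowels → [ɾ].
Occurrence 4 (position 9): word-finally → [ʔ].

[tʰ], [ɾ], [ɾ], [ʔ]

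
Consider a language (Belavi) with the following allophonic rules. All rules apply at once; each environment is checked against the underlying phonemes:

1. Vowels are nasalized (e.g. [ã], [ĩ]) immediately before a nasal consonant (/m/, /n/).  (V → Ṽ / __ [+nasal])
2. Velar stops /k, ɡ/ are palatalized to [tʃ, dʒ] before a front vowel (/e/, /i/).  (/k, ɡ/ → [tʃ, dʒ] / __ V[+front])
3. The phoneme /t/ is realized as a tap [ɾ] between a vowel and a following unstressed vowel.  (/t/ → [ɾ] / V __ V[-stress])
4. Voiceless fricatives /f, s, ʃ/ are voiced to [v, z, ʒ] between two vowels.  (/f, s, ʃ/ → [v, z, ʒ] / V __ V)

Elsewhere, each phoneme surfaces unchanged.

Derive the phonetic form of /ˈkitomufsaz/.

Rule 2 applies to /k/ (word-initial: before a front vowel) → [tʃ].
/i/ (between /k/ and /t/): rule 1 targets it, but not before a nasal consonant → unchanged [i].
Rule 3 applies to /t/ (between /i/ and /o/: between a vowel and a following unstressed vowel) → [ɾ].
/o/ meets the environment for rule 1 (before a nasal consonant) → [õ].
/u/ (between /m/ and /f/) fails the environment for rule 1, so it stays [u].
/f/ (between /u/ and /s/): rule 4 targets it, but not between two vowels → unchanged [f].
/s/ (between /f/ and /a/): rule 4 targets it, but not between two vowels → unchanged [s].
/a/ — between /s/ and /z/; rule 1 does not apply here → [a].

[ˈtʃiɾõmufsaz]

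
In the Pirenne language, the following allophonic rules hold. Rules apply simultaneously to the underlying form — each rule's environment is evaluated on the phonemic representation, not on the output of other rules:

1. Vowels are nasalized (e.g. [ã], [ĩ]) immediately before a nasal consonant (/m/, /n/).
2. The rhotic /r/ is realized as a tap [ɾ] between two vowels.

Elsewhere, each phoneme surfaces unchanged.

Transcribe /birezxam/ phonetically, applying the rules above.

/i/ (between /b/ and /r/): rule 1 targets it, but not before a nasal consonant → unchanged [i].
/r/ meets the environment for rule 2 (between two vowels) → [ɾ].
/e/ (between /r/ and /z/) fails the environment for rule 1, so it stays [e].
/a/ meets the environment for rule 1 (before a nasal consonant) → [ã].

[biɾezxãm]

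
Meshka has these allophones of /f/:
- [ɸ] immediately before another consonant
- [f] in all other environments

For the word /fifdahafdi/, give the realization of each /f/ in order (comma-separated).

[f], [ɸ], [ɸ]

Occurrence 1 (position 1): no conditioning environment matches → elsewhere allophone [f].
Occurrence 2 (position 3): immediately before another consonant → [ɸ].
Occurrence 3 (position 8): immediately before another consonant → [ɸ].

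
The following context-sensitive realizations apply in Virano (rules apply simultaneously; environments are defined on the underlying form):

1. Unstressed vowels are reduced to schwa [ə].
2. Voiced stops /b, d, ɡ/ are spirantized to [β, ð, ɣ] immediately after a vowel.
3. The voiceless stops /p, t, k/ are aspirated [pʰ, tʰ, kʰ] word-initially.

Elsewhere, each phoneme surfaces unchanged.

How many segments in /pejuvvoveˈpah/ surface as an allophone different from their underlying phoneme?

Segments that undergo a rule: /p/ → [pʰ] (rule 3); /e/ → [ə] (rule 1); /u/ → [ə] (rule 1); /o/ → [ə] (rule 1); /e/ → [ə] (rule 1).
All other segments surface unchanged.

5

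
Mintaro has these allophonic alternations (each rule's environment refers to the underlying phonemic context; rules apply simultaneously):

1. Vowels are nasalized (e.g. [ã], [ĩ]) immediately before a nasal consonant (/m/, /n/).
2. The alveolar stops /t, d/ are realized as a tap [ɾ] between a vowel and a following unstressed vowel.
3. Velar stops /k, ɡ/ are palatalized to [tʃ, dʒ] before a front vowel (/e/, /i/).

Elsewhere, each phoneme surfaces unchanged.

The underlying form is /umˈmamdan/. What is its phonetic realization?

[ũmˈmãmdãn]

/u/ (word-initial) occurs before a nasal consonant → [ũ] by rule 1.
/m/ — not in any rule's target class → [m].
/m/ — not in any rule's target class → [m].
/a/ (between /m/ and /m/) occurs before a nasal consonant → [ã] by rule 1.
/m/ (between /a/ and /d/) is unaffected → [m].
/d/ — between /m/ and /a/; rule 2 does not apply here → [d].
Rule 1 applies to /a/ (between /d/ and /n/: before a nasal consonant) → [ã].
/n/ — not in any rule's target class → [n].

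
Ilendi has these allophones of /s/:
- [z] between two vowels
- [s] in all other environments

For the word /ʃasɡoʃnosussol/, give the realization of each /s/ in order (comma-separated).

[s], [z], [s], [s]

Occurrence 1 (position 3): no conditioning environment matches → elsewhere allophone [s].
Occurrence 2 (position 9): between two vowels → [z].
Occurrence 3 (position 11): no conditioning environment matches → elsewhere allophone [s].
Occurrence 4 (position 12): no conditioning environment matches → elsewhere allophone [s].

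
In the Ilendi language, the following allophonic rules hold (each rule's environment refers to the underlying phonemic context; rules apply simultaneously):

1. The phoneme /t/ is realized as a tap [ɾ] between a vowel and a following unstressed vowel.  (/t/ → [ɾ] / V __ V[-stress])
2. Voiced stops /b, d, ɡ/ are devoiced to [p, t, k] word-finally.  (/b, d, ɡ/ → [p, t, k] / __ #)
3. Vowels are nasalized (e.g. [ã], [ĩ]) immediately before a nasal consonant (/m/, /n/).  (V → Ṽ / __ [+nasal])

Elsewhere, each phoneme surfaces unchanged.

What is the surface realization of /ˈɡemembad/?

/ɡ/ (word-initial) is in the target of rule 2 but the environment (word-finally) is not met → [ɡ].
/e/ (between /ɡ/ and /m/): before a nasal consonant, so rule 3 applies → [ẽ].
/m/ stays [m].
/e/ meets the environment for rule 3 (before a nasal consonant) → [ẽ].
/m/ stays [m].
/b/ (between /m/ and /a/) is in the target of rule 2 but the environment (word-finally) is not met → [b].
/a/ — between /b/ and /d/; rule 3 does not apply here → [a].
/d/ (word-final) occurs word-finally → [t] by rule 2.

[ˈɡẽmẽmbat]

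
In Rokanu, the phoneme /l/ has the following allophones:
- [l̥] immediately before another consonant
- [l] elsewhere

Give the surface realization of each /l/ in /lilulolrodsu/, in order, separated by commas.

Occurrence 1 (position 1): no conditioning environment matches → elsewhere allophone [l].
Occurrence 2 (position 3): no conditioning environment matches → elsewhere allophone [l].
Occurrence 3 (position 5): no conditioning environment matches → elsewhere allophone [l].
Occurrence 4 (position 7): immediately before another consonant → [l̥].

[l], [l], [l], [l̥]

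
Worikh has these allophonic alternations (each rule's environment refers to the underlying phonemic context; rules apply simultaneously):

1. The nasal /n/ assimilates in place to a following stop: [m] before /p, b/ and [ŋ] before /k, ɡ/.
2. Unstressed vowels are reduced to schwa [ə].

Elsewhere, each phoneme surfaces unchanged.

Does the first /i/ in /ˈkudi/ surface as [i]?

/i/ meets the environment for rule 2 (in an unstressed syllable) → [ə].
The actual realization is [ə], not [i].

No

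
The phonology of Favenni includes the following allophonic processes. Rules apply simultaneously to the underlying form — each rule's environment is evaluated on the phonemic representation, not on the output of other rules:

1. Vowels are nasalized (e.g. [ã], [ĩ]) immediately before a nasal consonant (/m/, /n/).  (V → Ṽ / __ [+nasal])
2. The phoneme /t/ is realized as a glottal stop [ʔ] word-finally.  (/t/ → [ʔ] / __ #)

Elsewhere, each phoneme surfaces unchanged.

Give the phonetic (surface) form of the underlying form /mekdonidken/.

/m/ — not in any rule's target class → [m].
/e/ — between /m/ and /k/; rule 1 does not apply here → [e].
/k/ (between /e/ and /d/) is unaffected → [k].
/d/ (between /k/ and /o/): no rule targets it → [d].
/o/ (between /d/ and /n/): before a nasal consonant, so rule 1 applies → [õ].
/n/ (between /o/ and /i/) is unaffected → [n].
/i/ (between /n/ and /d/) is in the target of rule 1 but the environment (before a nasal consonant) is not met → [i].
/d/ stays [d].
/k/ stays [k].
/e/ — between /k/ and /n/, before a nasal consonant — surfaces as [ẽ] (rule 1).
/n/ (word-final): no rule targets it → [n].

[mekdõnidkẽn]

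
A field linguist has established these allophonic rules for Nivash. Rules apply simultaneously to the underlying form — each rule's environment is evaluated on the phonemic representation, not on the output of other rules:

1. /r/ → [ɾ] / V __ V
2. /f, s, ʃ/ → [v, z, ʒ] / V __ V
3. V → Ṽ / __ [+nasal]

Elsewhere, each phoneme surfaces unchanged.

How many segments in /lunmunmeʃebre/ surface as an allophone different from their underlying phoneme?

Segments that undergo a rule: /u/ → [ũ] (rule 3); /u/ → [ũ] (rule 3); /ʃ/ → [ʒ] (rule 2).
All other segments surface unchanged.

3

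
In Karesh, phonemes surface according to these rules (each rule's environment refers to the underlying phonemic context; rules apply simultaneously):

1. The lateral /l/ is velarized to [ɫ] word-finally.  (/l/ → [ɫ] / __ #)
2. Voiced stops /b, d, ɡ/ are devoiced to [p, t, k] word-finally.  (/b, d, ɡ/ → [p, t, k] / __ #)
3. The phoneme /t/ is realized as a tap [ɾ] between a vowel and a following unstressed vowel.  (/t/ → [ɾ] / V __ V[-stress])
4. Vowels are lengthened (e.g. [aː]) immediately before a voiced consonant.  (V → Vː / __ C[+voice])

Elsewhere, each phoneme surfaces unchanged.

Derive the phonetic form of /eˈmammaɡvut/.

/e/ (word-initial): before a voiced consonant, so rule 4 applies → [eː].
/m/ stays [m].
/a/ — between /m/ and /m/, before a voiced consonant — surfaces as [aː] (rule 4).
/m/ (between /a/ and /m/) is unaffected → [m].
/m/ (between /m/ and /a/): no rule targets it → [m].
/a/ meets the environment for rule 4 (before a voiced consonant) → [aː].
/ɡ/ — between /a/ and /v/; rule 2 does not apply here → [ɡ].
/v/ (between /ɡ/ and /u/) is unaffected → [v].
/u/ (between /v/ and /t/): rule 4 targets it, but not before a voiced consonant → unchanged [u].
/t/ (word-final) fails the environment for rule 3, so it stays [t].

[eːˈmaːmmaːɡvut]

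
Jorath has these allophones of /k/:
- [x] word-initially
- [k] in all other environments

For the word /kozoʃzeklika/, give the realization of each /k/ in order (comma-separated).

[x], [k], [k]

Occurrence 1 (position 1): word-initially → [x].
Occurrence 2 (position 8): no conditioning environment matches → elsewhere allophone [k].
Occurrence 3 (position 11): no conditioning environment matches → elsewhere allophone [k].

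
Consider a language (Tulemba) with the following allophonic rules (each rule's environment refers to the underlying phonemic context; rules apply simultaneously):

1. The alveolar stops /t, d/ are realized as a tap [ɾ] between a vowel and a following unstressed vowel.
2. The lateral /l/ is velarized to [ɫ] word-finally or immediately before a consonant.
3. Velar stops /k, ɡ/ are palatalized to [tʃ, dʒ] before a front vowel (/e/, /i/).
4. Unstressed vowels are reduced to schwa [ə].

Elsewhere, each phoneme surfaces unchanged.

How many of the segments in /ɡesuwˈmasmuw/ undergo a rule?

Segments that undergo a rule: /ɡ/ → [dʒ] (rule 3); /e/ → [ə] (rule 4); /u/ → [ə] (rule 4); /u/ → [ə] (rule 4).
All other segments surface unchanged.

4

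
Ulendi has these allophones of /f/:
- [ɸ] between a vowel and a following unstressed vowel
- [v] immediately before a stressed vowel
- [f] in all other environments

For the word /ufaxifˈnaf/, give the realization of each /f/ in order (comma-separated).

Occurrence 1 (position 2): between a vowel and a following unstressed vowel → [ɸ].
Occurrence 2 (position 6): no conditioning environment matches → elsewhere allophone [f].
Occurrence 3 (position 9): no conditioning environment matches → elsewhere allophone [f].

[ɸ], [f], [f]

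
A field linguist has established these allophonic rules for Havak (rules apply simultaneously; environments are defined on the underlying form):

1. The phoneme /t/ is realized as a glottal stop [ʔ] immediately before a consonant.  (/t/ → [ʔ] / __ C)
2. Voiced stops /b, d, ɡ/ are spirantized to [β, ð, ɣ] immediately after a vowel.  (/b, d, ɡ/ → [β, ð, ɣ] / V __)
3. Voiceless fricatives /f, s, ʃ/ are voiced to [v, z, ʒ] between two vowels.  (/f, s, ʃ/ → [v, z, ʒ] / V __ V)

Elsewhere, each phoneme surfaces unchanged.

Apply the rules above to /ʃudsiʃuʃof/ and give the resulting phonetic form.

[ʃuðsiʒuʒof]

/ʃ/ (word-initial): rule 3 targets it, but not between two vowels → unchanged [ʃ].
/d/ (between /u/ and /s/): immediately after a vowel, so rule 2 applies → [ð].
/s/ (between /d/ and /i/) is in the target of rule 3 but the environment (between two vowels) is not met → [s].
Rule 3 applies to /ʃ/ (between /i/ and /u/: between two vowels) → [ʒ].
Rule 3 applies to /ʃ/ (between /u/ and /o/: between two vowels) → [ʒ].
/f/ — word-final; rule 3 does not apply here → [f].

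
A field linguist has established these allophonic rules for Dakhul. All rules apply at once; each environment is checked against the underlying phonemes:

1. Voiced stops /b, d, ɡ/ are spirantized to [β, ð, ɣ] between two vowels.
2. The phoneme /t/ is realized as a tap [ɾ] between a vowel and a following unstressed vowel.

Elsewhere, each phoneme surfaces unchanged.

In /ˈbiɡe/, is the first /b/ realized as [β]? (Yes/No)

/b/ (word-initial) is in the target of rule 1 but the environment (between two vowels) is not met → [b].
The actual realization is [b], not [β].

No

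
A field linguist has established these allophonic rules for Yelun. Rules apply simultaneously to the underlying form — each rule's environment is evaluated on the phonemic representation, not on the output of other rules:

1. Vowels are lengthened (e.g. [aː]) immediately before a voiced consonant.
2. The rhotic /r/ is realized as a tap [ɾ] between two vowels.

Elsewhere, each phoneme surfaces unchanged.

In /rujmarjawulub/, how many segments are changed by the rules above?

5

Segments that undergo a rule: /u/ → [uː] (rule 1); /a/ → [aː] (rule 1); /a/ → [aː] (rule 1); /u/ → [uː] (rule 1); /u/ → [uː] (rule 1).
All other segments surface unchanged.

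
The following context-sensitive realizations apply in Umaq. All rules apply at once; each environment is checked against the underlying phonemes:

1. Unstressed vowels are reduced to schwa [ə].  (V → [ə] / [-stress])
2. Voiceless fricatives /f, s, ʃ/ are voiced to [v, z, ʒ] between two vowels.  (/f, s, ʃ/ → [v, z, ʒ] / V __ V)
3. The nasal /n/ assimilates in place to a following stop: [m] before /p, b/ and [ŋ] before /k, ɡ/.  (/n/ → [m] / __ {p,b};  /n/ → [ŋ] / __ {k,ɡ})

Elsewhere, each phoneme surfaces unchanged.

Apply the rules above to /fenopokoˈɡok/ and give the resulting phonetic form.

/f/ — word-initial; rule 2 does not apply here → [f].
Rule 1 applies to /e/ (between /f/ and /n/: in an unstressed syllable) → [ə].
/n/ (between /e/ and /o/) fails the environment for rule 3, so it stays [n].
/o/ meets the environment for rule 1 (in an unstressed syllable) → [ə].
/p/ stays [p].
Rule 1 applies to /o/ (between /p/ and /k/: in an unstressed syllable) → [ə].
/k/ — not in any rule's target class → [k].
/o/ (between /k/ and /ɡ/) occurs in an unstressed syllable → [ə] by rule 1.
/ɡ/ (between /o/ and /o/): no rule targets it → [ɡ].
/o/ (between /ɡ/ and /k/): rule 1 targets it, but not in an unstressed syllable → unchanged [o].
/k/ — not in any rule's target class → [k].

[fənəpəkəˈɡok]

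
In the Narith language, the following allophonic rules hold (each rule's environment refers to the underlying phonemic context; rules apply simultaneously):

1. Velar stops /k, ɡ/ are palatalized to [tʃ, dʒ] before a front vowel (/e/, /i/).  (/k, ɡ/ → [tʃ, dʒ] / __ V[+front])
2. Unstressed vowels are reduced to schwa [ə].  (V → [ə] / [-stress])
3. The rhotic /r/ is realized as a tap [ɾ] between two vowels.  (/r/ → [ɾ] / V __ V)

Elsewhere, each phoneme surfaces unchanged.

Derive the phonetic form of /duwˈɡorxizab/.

/d/ (word-initial) is unaffected → [d].
/u/ (between /d/ and /w/) occurs in an unstressed syllable → [ə] by rule 2.
/w/ (between /u/ and /ɡ/): no rule targets it → [w].
/ɡ/ (between /w/ and /o/) is in the target of rule 1 but the environment (before a front vowel) is not met → [ɡ].
/o/ (between /ɡ/ and /r/) is in the target of rule 2 but the environment (in an unstressed syllable) is not met → [o].
/r/ — between /o/ and /x/; rule 3 does not apply here → [r].
/x/ (between /r/ and /i/) is unaffected → [x].
/i/ (between /x/ and /z/): in an unstressed syllable, so rule 2 applies → [ə].
/z/ (between /i/ and /a/): no rule targets it → [z].
/a/ — between /z/ and /b/, in an unstressed syllable — surfaces as [ə] (rule 2).
/b/ — not in any rule's target class → [b].

[dəwˈɡorxəzəb]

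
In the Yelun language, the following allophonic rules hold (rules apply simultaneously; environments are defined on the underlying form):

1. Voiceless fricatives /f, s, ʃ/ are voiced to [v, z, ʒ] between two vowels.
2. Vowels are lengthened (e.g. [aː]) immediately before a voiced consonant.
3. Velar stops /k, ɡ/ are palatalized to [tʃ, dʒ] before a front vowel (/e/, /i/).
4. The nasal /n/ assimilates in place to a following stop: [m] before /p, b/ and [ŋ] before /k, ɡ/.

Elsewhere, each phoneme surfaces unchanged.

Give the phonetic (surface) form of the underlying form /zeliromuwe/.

[zeːliːroːmuːwe]

/z/ (word-initial): no rule targets it → [z].
/e/ meets the environment for rule 2 (before a voiced consonant) → [eː].
/l/ (between /e/ and /i/) is unaffected → [l].
/i/ (between /l/ and /r/) occurs before a voiced consonant → [iː] by rule 2.
/r/ — not in any rule's target class → [r].
/o/ (between /r/ and /m/) occurs before a voiced consonant → [oː] by rule 2.
/m/ stays [m].
/u/ (between /m/ and /w/) occurs before a voiced consonant → [uː] by rule 2.
/w/ (between /u/ and /e/) is unaffected → [w].
/e/ (word-final): rule 2 targets it, but not before a voiced consonant → unchanged [e].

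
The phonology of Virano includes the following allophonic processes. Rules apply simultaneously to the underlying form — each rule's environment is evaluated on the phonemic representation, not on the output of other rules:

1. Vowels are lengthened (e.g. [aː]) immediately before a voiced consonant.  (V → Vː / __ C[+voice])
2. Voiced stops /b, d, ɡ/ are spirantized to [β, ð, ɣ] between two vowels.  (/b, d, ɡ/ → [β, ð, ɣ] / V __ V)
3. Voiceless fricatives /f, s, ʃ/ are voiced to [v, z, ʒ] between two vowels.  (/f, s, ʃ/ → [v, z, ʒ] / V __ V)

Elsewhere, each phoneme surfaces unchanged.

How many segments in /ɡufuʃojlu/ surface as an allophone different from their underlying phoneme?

Segments that undergo a rule: /f/ → [v] (rule 3); /ʃ/ → [ʒ] (rule 3); /o/ → [oː] (rule 1).
All other segments surface unchanged.

3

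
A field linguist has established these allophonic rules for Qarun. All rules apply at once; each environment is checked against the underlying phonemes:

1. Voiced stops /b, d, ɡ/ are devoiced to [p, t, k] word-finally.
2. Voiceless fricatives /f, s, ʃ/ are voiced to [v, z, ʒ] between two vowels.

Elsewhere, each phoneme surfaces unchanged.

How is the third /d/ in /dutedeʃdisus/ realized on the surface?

/d/ — between /ʃ/ and /i/; rule 1 does not apply here → [d].

[d]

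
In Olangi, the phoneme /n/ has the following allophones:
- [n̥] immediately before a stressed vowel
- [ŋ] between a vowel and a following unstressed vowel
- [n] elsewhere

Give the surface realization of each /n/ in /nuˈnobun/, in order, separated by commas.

[n], [n̥], [n]

Occurrence 1 (position 1): no conditioning environment matches → elsewhere allophone [n].
Occurrence 2 (position 3): immediately before a stressed vowel → [n̥].
Occurrence 3 (position 7): no conditioning environment matches → elsewhere allophone [n].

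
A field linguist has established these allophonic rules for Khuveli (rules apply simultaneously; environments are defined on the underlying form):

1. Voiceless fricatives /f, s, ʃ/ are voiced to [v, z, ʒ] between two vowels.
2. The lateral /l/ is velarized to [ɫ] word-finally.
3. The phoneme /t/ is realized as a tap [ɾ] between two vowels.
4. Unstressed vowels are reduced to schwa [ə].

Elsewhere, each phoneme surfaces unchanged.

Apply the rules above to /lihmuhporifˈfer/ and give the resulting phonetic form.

/l/ — word-initial; rule 2 does not apply here → [l].
/i/ meets the environment for rule 4 (in an unstressed syllable) → [ə].
/h/ — not in any rule's target class → [h].
/m/ (between /h/ and /u/) is unaffected → [m].
/u/ (between /m/ and /h/) occurs in an unstressed syllable → [ə] by rule 4.
/h/ — not in any rule's target class → [h].
/p/ stays [p].
/o/ (between /p/ and /r/) occurs in an unstressed syllable → [ə] by rule 4.
/r/ — not in any rule's target class → [r].
/i/ (between /r/ and /f/): in an unstressed syllable, so rule 4 applies → [ə].
/f/ — between /i/ and /f/; rule 1 does not apply here → [f].
/f/ (between /f/ and /e/): rule 1 targets it, but not between two vowels → unchanged [f].
/e/ (between /f/ and /r/) fails the environment for rule 4, so it stays [e].
/r/ — not in any rule's target class → [r].

[ləhməhpərəfˈfer]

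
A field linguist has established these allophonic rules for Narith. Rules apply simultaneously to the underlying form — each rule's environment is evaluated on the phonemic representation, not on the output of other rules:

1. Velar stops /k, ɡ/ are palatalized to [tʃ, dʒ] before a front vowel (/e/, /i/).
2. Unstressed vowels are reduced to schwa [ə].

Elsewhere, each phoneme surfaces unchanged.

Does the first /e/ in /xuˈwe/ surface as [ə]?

/e/ — word-final; rule 2 does not apply here → [e].
The actual realization is [e], not [ə].

No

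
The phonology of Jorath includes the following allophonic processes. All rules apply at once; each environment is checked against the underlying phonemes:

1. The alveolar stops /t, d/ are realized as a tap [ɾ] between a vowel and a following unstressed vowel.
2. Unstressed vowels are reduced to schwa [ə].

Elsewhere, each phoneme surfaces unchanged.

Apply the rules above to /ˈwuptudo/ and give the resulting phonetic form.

[ˈwuptəɾə]

/u/ (between /w/ and /p/): rule 2 targets it, but not in an unstressed syllable → unchanged [u].
/t/ (between /p/ and /u/) is in the target of rule 1 but the environment (between a vowel and a following unstressed vowel) is not met → [t].
/u/ (between /t/ and /d/) occurs in an unstressed syllable → [ə] by rule 2.
Rule 1 applies to /d/ (between /u/ and /o/: between a vowel and a following unstressed vowel) → [ɾ].
/o/ meets the environment for rule 2 (in an unstressed syllable) → [ə].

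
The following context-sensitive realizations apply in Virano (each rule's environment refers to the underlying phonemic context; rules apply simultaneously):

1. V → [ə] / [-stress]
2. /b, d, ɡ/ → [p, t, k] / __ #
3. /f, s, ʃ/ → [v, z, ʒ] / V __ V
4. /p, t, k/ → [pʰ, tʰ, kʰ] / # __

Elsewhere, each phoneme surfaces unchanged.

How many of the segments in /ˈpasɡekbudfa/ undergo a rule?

Segments that undergo a rule: /p/ → [pʰ] (rule 4); /e/ → [ə] (rule 1); /u/ → [ə] (rule 1); /a/ → [ə] (rule 1).
All other segments surface unchanged.

4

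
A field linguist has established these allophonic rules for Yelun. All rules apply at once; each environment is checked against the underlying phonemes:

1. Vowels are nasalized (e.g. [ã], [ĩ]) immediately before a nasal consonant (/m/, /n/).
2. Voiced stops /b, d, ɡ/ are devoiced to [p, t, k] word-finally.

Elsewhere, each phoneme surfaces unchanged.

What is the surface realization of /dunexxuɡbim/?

[dũnexxuɡbĩm]

/d/ (word-initial) fails the environment for rule 2, so it stays [d].
Rule 1 applies to /u/ (between /d/ and /n/: before a nasal consonant) → [ũ].
/e/ (between /n/ and /x/) is in the target of rule 1 but the environment (before a nasal consonant) is not met → [e].
/u/ — between /x/ and /ɡ/; rule 1 does not apply here → [u].
/ɡ/ (between /u/ and /b/): rule 2 targets it, but not word-finally → unchanged [ɡ].
/b/ — between /ɡ/ and /i/; rule 2 does not apply here → [b].
/i/ — between /b/ and /m/, before a nasal consonant — surfaces as [ĩ] (rule 1).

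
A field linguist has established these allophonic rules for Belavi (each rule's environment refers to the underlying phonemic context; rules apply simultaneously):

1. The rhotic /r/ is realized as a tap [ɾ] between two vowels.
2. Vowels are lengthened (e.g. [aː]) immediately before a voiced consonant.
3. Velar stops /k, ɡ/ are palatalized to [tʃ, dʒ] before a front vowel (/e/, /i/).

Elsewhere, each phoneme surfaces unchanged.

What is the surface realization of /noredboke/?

[noːɾeːdbotʃe]

Rule 2 applies to /o/ (between /n/ and /r/: before a voiced consonant) → [oː].
/r/ meets the environment for rule 1 (between two vowels) → [ɾ].
/e/ meets the environment for rule 2 (before a voiced consonant) → [eː].
/o/ (between /b/ and /k/): rule 2 targets it, but not before a voiced consonant → unchanged [o].
/k/ (between /o/ and /e/): before a front vowel, so rule 3 applies → [tʃ].
/e/ (word-final) is in the target of rule 2 but the environment (before a voiced consonant) is not met → [e].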